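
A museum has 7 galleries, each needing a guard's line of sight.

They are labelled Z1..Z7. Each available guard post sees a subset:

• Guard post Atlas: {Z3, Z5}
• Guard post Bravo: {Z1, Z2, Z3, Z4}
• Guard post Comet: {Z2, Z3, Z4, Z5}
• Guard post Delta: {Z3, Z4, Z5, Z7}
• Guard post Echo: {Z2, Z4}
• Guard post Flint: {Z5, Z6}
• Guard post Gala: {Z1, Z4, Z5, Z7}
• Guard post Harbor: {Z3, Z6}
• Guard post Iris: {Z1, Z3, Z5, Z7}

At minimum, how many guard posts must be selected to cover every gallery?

Take {Comet, Harbor, Iris}. Their union is {Z1, Z2, Z3, Z4, Z5, Z6, Z7}, which is all 7 galleries.
No 2 of the 9 guard posts cover everything (all 36 combinations miss at least one gallery), so 3 is optimal.

3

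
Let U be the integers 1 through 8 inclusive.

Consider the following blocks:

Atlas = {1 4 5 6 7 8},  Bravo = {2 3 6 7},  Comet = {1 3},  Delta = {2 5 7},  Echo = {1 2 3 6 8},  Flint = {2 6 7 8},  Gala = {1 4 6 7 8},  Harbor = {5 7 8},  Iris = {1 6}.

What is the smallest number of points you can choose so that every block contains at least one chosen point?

Take H = {1, 7}. Each listed block contains at least one of these, so H is a hitting set of size 2.
The blocks Delta, Iris are pairwise disjoint, so any hitting set needs a separate point for each — at least 2. Hence 2 is optimal.

2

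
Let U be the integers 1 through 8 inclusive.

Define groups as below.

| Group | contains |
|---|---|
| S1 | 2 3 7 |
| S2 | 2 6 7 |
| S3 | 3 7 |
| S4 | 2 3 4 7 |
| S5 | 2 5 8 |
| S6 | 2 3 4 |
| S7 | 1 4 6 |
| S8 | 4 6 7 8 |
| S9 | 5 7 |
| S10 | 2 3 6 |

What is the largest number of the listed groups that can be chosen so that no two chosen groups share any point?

S3, S5, S7 are pairwise disjoint (S3={3,7}; S5={2,5,8}; S7={1,4,6}).
Every remaining group overlaps one of these, and no 4 of the listed groups are pairwise disjoint, so 3 is the maximum.

3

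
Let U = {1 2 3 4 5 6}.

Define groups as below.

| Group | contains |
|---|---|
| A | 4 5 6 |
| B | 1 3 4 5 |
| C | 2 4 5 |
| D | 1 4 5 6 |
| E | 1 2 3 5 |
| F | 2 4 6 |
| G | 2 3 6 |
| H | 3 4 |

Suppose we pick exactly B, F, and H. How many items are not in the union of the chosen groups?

0

Union of B, F, H = {1, 2, 3, 4, 5, 6} — that's every item, so 0 are uncovered.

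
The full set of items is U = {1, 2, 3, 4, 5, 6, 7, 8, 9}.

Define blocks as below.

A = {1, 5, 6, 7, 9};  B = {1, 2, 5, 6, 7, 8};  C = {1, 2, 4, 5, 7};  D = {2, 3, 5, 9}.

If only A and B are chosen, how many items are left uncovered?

2

Union of A, B = {1, 2, 5, 6, 7, 8, 9}.
Not covered: 3, 4 — 2 items.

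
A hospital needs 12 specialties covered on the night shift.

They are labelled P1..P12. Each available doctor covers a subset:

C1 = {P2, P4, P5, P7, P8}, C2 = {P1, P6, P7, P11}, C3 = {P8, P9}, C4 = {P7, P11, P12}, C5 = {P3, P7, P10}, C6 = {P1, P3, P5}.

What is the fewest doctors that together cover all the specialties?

5

C1 and C2 and C3 and C4 and C5 together: C1 ∪ C2 ∪ C3 ∪ C4 ∪ C5 = {P1, P2, P3, P4, P5, P6, P7, P8, P9, P10, P11, P12} — every specialty is covered.
No 4 of the 6 doctors cover everything (all 15 combinations miss at least one specialty), so 5 is optimal.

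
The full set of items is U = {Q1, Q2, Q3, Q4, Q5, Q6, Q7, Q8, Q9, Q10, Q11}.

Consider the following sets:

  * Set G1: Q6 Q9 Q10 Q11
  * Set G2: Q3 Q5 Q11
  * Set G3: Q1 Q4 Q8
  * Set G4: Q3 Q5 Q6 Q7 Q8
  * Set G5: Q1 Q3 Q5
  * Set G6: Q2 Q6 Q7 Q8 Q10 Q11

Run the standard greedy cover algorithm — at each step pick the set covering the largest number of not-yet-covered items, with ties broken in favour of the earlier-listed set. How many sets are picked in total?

4

Greedy: pick G6 (covers 6 new) → pick G5 (covers 3 new) → pick G1 (covers 1 new) → pick G3 (covers 1 new). Total picks: 4.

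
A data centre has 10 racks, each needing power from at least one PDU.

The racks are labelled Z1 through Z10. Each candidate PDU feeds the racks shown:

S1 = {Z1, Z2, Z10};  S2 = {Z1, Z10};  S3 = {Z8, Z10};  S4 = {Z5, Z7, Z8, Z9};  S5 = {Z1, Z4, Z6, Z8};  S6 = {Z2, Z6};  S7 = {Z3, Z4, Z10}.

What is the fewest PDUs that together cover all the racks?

4

S4 and S5 and S6 and S7 together: S4 ∪ S5 ∪ S6 ∪ S7 = {Z1, Z2, Z3, Z4, Z5, Z6, Z7, Z8, Z9, Z10} — every rack is covered.
No 3 of the 7 PDUs cover everything (all 35 combinations miss at least one rack), so 4 is optimal.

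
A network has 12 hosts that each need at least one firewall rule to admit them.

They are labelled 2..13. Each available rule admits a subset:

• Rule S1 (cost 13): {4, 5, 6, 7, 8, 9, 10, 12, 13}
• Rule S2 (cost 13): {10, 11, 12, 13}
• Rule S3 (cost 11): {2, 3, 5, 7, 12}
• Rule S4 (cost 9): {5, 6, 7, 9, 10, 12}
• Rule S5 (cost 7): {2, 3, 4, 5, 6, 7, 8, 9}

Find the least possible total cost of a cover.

S2, S5 together cover every host (S2 ∪ S5 = {2, 3, 4, 5, 6, 7, 8, 9, 10, 11, 12, 13}); total cost 13 + 7 = 20.
No covering selection has total cost below 20.

20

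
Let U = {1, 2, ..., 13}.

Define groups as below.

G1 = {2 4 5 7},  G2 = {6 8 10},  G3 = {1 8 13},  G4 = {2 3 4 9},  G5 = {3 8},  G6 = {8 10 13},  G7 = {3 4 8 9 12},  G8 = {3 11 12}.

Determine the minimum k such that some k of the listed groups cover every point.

Take {G1, G2, G3, G4, G8}. Their union is {1, 2, 3, 4, 5, 6, 7, 8, 9, 10, 11, 12, 13}, which is all 13 points.
No 4 of the 8 groups cover everything (all 70 combinations miss at least one point), so 5 is optimal.

5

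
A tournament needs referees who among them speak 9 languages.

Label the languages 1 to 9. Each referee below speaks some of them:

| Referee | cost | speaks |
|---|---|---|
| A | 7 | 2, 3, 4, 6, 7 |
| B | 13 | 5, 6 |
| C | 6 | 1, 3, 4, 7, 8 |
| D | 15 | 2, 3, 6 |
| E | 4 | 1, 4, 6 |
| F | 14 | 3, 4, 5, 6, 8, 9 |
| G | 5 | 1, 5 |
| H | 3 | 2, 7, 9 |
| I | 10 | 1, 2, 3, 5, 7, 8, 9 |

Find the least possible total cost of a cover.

E, I together cover every language (E ∪ I = {1, 2, 3, 4, 5, 6, 7, 8, 9}); total cost 4 + 10 = 14.
The greedy pick H, E, C, G costs 18; no covering selection beats 14.

14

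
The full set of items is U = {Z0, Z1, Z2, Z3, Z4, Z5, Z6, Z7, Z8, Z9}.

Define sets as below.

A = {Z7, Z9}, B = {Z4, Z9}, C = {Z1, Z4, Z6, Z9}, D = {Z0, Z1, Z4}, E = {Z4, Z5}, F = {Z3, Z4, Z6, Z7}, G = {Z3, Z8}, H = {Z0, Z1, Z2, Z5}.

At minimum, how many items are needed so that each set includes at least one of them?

Take T = {Z4, Z5, Z7, Z8}. Each listed set contains at least one of these, so T is a hitting set of size 4.
No choice of 3 items meets every set, so 4 is the minimum.

4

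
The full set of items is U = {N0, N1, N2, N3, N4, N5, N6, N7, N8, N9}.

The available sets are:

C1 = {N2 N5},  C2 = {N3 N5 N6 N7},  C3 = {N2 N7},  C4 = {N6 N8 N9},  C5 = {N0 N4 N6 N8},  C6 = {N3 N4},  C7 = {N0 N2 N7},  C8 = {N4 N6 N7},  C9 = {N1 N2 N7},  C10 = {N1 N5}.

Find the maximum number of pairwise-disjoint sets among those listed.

4

C3, C4, C6, C10 are pairwise disjoint (C3={N2,N7}; C4={N6,N8,N9}; C6={N3,N4}; C10={N1,N5}).
Every remaining set overlaps one of these, and no 5 of the listed sets are pairwise disjoint, so 4 is the maximum.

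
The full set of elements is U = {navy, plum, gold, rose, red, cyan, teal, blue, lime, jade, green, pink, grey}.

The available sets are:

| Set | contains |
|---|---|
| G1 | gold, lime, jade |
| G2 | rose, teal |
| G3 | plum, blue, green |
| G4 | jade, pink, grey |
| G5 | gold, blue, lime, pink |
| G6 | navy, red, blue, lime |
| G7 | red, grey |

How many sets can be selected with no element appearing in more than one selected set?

G1, G2, G3, G7 are pairwise disjoint (G1={gold,lime,jade}; G2={rose,teal}; G3={plum,blue,green}; G7={red,grey}).
Every remaining set overlaps one of these, and no 5 of the listed sets are pairwise disjoint, so 4 is the maximum.

4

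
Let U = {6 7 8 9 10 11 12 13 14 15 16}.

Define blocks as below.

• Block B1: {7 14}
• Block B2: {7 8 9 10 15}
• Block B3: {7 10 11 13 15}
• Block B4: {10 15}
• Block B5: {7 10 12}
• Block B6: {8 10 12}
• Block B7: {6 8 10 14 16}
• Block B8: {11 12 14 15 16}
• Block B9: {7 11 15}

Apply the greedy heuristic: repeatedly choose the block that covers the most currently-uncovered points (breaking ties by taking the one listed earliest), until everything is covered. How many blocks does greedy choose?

Greedy: pick B2 (covers 5 new) → pick B8 (covers 4 new) → pick B3 (covers 1 new) → pick B7 (covers 1 new). Total picks: 4.

4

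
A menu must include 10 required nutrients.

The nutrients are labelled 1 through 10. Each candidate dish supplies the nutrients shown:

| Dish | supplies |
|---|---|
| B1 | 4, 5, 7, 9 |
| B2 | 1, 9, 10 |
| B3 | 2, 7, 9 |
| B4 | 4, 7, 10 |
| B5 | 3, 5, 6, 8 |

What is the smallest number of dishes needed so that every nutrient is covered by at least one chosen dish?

4

B2 and B3 and B4 and B5 together: B2 ∪ B3 ∪ B4 ∪ B5 = {1, 2, 3, 4, 5, 6, 7, 8, 9, 10} — every nutrient is covered.
No 3 of the 5 dishes cover everything (all 10 combinations miss at least one nutrient), so 4 is optimal.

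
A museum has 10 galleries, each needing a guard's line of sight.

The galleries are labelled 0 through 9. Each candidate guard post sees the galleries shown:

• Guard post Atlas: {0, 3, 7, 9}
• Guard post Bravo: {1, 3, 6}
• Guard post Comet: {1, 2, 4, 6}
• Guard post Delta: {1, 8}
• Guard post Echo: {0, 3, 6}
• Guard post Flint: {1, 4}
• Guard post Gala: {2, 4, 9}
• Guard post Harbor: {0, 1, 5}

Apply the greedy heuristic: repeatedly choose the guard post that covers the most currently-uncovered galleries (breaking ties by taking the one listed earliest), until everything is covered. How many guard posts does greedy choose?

Greedy: pick Atlas (covers 4 new) → pick Comet (covers 4 new) → pick Delta (covers 1 new) → pick Harbor (covers 1 new). Total picks: 4.

4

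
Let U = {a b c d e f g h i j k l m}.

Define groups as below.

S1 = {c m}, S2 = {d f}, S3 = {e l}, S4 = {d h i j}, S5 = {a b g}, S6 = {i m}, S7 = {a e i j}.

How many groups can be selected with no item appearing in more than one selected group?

4

S1, S2, S3, S5 are pairwise disjoint (S1={c,m}; S2={d,f}; S3={e,l}; S5={a,b,g}).
Every remaining group overlaps one of these, and no 5 of the listed groups are pairwise disjoint, so 4 is the maximum.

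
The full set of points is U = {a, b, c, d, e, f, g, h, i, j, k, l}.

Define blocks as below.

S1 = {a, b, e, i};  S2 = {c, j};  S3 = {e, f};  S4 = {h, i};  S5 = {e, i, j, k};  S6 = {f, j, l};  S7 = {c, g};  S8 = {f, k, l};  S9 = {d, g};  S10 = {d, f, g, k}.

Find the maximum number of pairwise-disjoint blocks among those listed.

S2, S4, S8, S9 are pairwise disjoint (S2={c,j}; S4={h,i}; S8={f,k,l}; S9={d,g}).
Every remaining block overlaps one of these, and no 5 of the listed blocks are pairwise disjoint, so 4 is the maximum.

4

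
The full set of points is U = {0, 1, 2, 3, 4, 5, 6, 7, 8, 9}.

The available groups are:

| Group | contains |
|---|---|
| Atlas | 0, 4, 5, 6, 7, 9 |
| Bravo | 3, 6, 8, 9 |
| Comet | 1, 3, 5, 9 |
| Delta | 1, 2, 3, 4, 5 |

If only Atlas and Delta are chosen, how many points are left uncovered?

1

Union of Atlas, Delta = {0, 1, 2, 3, 4, 5, 6, 7, 9}.
Not covered: 8 — 1 point.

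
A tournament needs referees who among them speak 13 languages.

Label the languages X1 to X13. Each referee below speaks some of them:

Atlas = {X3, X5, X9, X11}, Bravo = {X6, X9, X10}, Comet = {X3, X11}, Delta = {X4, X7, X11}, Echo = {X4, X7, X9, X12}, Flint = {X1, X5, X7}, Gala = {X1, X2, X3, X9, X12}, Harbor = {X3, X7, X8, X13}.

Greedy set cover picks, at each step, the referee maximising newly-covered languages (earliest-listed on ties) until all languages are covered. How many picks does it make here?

5

Greedy: pick Gala (covers 5 new) → pick Delta (covers 3 new) → pick Bravo (covers 2 new) → pick Harbor (covers 2 new) → pick Atlas (covers 1 new). Total picks: 5.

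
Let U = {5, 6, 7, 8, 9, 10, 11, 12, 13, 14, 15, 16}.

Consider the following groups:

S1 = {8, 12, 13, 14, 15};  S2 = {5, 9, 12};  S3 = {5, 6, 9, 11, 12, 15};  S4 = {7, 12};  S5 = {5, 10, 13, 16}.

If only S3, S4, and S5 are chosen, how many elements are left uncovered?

2

Union of S3, S4, S5 = {5, 6, 7, 9, 10, 11, 12, 13, 15, 16}.
Not covered: 8, 14 — 2 elements.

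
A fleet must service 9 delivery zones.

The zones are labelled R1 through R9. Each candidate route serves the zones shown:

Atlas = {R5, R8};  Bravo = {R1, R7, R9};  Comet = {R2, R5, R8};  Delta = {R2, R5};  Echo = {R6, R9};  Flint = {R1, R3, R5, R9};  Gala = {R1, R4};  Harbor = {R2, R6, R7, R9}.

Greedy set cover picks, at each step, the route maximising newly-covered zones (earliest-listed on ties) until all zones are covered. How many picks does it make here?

Greedy: pick Flint (covers 4 new) → pick Harbor (covers 3 new) → pick Atlas (covers 1 new) → pick Gala (covers 1 new). Total picks: 4.

4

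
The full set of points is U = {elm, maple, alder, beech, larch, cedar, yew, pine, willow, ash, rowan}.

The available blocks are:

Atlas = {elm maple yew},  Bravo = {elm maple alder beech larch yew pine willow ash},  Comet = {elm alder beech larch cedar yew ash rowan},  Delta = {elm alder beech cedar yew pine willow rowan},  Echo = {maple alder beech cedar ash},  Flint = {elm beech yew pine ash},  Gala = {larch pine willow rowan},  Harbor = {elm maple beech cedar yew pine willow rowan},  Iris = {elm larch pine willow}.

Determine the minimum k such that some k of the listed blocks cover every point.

2

Bravo and Delta together: Bravo ∪ Delta = {elm, maple, alder, beech, larch, cedar, yew, pine, willow, ash, rowan} — every point is covered.
No single block has all 11 points (the largest, Bravo, has 9), so 2 is optimal.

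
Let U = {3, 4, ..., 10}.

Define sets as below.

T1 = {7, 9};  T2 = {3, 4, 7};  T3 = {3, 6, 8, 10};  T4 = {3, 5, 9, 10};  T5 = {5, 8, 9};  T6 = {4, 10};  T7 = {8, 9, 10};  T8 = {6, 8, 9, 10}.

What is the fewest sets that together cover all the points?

Take {T2, T4, T8}. Their union is {3, 4, 5, 6, 7, 8, 9, 10}, which is all 8 points.
No 2 of the 8 sets cover everything (all 28 combinations miss at least one point), so 3 is optimal.

3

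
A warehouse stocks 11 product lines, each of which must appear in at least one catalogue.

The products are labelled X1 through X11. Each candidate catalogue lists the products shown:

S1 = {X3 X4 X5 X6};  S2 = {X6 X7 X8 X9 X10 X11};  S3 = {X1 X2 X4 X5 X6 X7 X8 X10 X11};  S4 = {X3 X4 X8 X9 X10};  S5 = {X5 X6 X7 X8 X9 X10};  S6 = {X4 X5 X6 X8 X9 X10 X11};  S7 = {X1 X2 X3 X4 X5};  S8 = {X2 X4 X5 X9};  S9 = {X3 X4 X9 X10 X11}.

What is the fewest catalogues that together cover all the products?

S2 and S7 together: S2 ∪ S7 = {X1, X2, X3, X4, X5, X6, X7, X8, X9, X10, X11} — every product is covered.
No single catalogue has all 11 products (the largest, S3, has 9), so 2 is optimal.

2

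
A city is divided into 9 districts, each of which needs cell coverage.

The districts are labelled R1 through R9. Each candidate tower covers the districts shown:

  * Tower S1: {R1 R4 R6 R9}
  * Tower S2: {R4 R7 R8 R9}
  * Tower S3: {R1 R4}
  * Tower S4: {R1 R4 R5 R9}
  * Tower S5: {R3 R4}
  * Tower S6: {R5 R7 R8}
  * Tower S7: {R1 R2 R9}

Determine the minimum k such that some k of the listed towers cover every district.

4

Take {S1, S5, S6, S7}. Their union is {R1, R2, R3, R4, R5, R6, R7, R8, R9}, which is all 9 districts.
Only S5 contains R3, so S5 is forced; the remaining 7 districts need at least 3 more towers (each remaining tower adds at most 3) — so at least 4 towers are needed, and 4 is optimal.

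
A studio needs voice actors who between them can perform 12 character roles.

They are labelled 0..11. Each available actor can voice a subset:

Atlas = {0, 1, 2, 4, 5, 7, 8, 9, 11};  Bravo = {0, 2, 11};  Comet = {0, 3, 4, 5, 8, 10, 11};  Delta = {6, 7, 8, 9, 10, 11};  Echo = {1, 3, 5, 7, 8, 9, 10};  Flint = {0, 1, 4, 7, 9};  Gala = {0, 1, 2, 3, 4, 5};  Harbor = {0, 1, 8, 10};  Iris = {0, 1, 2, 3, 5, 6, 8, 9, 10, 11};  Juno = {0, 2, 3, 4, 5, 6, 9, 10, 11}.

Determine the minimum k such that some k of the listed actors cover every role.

Take {Atlas, Iris}. Their union is {0, 1, 2, 3, 4, 5, 6, 7, 8, 9, 10, 11}, which is all 12 roles.
No single actor has all 12 roles (the largest, Iris, has 10), so 2 is optimal.

2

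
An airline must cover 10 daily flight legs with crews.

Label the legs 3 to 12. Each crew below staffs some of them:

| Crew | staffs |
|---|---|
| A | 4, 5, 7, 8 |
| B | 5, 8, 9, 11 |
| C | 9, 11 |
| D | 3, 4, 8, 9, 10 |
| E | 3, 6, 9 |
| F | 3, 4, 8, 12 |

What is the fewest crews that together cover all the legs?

Take {A, C, D, E, F}. Their union is {3, 4, 5, 6, 7, 8, 9, 10, 11, 12}, which is all 10 legs.
No 4 of the 6 crews cover everything (all 15 combinations miss at least one leg), so 5 is optimal.

5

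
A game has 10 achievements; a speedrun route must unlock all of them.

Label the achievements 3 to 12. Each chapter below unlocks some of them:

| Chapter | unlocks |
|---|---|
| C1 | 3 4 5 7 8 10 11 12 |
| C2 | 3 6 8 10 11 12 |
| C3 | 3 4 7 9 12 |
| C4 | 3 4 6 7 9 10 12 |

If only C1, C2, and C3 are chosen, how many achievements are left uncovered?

Union of C1, C2, C3 = {3, 4, 5, 6, 7, 8, 9, 10, 11, 12} — that's every achievement, so 0 are uncovered.

0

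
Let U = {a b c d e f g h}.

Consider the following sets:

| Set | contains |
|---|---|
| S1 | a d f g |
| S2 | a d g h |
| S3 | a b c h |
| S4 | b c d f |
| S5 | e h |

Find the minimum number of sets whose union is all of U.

3

Take {S1, S3, S5}. Their union is {a, b, c, d, e, f, g, h}, which is all 8 points.
Only S5 contains e, so S5 is forced; the remaining 6 points need at least 2 more sets (each remaining set adds at most 4) — so at least 3 sets are needed, and 3 is optimal.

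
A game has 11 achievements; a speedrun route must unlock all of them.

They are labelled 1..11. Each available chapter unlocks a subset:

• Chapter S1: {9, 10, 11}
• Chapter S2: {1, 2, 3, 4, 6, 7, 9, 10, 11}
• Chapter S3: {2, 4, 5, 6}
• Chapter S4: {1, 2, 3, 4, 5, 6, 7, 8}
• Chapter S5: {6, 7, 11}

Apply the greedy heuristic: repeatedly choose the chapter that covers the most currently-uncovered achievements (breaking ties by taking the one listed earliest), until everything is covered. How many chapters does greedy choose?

Greedy: pick S2 (covers 9 new) → pick S4 (covers 2 new). Total picks: 2.

2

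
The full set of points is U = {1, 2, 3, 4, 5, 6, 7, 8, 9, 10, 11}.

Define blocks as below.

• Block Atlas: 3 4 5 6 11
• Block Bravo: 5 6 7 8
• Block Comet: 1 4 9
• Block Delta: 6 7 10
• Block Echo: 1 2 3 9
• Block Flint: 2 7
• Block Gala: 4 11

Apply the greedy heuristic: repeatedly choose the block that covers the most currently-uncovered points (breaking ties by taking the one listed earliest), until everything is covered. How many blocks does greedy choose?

Greedy: pick Atlas (covers 5 new) → pick Echo (covers 3 new) → pick Bravo (covers 2 new) → pick Delta (covers 1 new). Total picks: 4.

4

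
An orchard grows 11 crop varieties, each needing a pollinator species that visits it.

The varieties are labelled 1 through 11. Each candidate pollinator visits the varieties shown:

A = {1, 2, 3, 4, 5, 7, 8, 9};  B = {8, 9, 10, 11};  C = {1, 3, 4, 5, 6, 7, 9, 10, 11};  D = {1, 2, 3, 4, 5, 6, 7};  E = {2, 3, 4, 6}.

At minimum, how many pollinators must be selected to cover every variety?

B and D together: B ∪ D = {1, 2, 3, 4, 5, 6, 7, 8, 9, 10, 11} — every variety is covered.
No single pollinator has all 11 varieties (the largest, C, has 9), so 2 is optimal.

2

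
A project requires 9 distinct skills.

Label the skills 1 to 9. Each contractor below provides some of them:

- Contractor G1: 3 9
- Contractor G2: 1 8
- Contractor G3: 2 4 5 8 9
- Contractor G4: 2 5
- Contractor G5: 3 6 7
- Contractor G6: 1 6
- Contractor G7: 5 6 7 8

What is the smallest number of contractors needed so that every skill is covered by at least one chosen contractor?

3

Take {G2, G3, G5}. Their union is {1, 2, 3, 4, 5, 6, 7, 8, 9}, which is all 9 skills.
Only G3 contains 4, so G3 is forced; the remaining 4 skills need at least 2 more contractors (each remaining contractor adds at most 3) — so at least 3 contractors are needed, and 3 is optimal.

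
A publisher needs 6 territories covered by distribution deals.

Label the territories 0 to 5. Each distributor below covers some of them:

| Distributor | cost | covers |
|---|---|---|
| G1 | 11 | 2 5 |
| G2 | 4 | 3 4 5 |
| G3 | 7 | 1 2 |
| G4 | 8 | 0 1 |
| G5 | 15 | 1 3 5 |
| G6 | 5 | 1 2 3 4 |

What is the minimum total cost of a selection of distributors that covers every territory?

17

G2, G4, G6 together cover every territory (G2 ∪ G4 ∪ G6 = {0, 1, 2, 3, 4, 5}); total cost 4 + 8 + 5 = 17.
No covering selection has total cost below 17.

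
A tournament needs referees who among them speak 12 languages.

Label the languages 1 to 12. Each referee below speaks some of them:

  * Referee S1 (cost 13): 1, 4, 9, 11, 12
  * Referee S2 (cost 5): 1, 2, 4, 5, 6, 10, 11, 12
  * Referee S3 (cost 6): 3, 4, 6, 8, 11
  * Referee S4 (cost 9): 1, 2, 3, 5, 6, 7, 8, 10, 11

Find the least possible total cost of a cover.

S1, S4 together cover every language (S1 ∪ S4 = {1, 2, 3, 4, 5, 6, 7, 8, 9, 10, 11, 12}); total cost 13 + 9 = 22.
The greedy pick S2, S3, S4, S1 costs 33; no covering selection beats 22.

22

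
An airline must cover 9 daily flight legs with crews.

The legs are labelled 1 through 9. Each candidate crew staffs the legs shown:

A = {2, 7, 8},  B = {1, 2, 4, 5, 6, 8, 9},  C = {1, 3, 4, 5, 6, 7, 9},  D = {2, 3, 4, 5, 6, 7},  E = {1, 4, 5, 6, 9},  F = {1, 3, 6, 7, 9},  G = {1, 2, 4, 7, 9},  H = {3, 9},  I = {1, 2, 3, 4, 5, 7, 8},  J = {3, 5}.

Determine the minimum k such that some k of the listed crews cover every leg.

2

B and F together: B ∪ F = {1, 2, 3, 4, 5, 6, 7, 8, 9} — every leg is covered.
No single crew has all 9 legs (the largest, B, has 7), so 2 is optimal.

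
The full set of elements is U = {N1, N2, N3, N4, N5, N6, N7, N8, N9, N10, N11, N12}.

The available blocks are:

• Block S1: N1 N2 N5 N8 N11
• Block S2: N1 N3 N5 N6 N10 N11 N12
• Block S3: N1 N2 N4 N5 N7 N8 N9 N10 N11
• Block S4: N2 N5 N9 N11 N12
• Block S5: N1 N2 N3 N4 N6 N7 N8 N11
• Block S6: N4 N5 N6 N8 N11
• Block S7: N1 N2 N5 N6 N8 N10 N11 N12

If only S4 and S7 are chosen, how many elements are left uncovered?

3

Union of S4, S7 = {N1, N2, N5, N6, N8, N9, N10, N11, N12}.
Not covered: N3, N4, N7 — 3 elements.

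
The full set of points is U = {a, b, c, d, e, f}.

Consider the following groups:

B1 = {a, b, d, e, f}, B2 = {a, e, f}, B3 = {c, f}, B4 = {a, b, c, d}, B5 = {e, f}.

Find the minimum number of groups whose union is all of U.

2

B2 and B4 together: B2 ∪ B4 = {a, b, c, d, e, f} — every point is covered.
No single group has all 6 points (the largest, B1, has 5), so 2 is optimal.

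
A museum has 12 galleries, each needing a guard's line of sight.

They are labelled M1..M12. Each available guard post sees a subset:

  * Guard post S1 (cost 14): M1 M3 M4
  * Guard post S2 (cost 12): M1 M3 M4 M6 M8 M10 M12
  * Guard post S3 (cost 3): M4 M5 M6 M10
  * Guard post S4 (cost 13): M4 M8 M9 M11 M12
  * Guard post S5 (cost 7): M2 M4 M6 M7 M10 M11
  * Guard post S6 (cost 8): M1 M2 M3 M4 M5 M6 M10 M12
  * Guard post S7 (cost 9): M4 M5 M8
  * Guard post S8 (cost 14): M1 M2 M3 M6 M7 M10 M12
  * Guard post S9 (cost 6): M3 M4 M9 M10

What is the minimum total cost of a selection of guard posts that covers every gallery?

28

S4, S5, S6 together cover every gallery (S4 ∪ S5 ∪ S6 = {M1, M2, M3, M4, M5, M6, M7, M8, M9, M10, M11, M12}); total cost 13 + 7 + 8 = 28.
The greedy pick S3, S6, S5, S9, S7 costs 33; no covering selection beats 28.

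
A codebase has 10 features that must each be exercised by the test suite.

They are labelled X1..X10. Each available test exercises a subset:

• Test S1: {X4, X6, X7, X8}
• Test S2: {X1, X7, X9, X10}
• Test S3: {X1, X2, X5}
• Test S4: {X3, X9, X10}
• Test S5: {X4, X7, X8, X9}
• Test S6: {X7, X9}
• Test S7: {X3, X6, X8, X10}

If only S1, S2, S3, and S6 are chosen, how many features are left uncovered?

Union of S1, S2, S3, S6 = {X1, X2, X4, X5, X6, X7, X8, X9, X10}.
Not covered: X3 — 1 feature.

1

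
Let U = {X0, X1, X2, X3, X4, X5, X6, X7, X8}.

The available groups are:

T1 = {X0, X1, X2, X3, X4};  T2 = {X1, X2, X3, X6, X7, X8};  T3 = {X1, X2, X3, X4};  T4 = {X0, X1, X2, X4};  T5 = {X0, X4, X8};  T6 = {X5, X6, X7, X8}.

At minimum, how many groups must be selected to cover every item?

2

T1 and T6 together: T1 ∪ T6 = {X0, X1, X2, X3, X4, X5, X6, X7, X8} — every item is covered.
No single group has all 9 items (the largest, T2, has 6), so 2 is optimal.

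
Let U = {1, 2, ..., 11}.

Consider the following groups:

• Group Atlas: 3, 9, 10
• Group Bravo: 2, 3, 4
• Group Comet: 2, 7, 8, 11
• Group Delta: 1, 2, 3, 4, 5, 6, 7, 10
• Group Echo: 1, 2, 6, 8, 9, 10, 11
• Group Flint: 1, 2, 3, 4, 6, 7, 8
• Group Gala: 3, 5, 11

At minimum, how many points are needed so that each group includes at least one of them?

2

The 2 points {3, 8} hit every group.
The groups Atlas, Comet are pairwise disjoint, so any hitting set needs a separate point for each — at least 2. Hence 2 is optimal.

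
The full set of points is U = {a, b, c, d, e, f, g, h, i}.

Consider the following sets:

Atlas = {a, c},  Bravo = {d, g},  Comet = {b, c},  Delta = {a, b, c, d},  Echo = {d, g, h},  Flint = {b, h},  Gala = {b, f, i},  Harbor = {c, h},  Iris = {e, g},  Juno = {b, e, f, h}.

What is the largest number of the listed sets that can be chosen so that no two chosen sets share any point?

Atlas, Gala, Iris are pairwise disjoint (Atlas={a,c}; Gala={b,f,i}; Iris={e,g}).
Every remaining set overlaps one of these, and no 4 of the listed sets are pairwise disjoint, so 3 is the maximum.

3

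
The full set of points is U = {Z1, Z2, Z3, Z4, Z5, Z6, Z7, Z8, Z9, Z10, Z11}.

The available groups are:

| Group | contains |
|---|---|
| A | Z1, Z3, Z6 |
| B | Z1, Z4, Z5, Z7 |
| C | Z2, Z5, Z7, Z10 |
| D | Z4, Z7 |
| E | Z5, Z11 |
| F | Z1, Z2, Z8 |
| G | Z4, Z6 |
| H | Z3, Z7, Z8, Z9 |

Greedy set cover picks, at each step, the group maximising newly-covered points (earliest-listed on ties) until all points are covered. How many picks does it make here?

5

Greedy: pick B (covers 4 new) → pick H (covers 3 new) → pick C (covers 2 new) → pick A (covers 1 new) → pick E (covers 1 new). Total picks: 5.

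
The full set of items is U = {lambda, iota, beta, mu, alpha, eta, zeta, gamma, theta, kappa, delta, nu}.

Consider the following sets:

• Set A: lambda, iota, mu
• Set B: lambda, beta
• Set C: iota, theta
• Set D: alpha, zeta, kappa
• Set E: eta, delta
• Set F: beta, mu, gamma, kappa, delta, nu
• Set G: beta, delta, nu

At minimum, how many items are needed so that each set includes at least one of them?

4

Take H = {lambda, zeta, theta, delta}. Each listed set contains at least one of these, so H is a hitting set of size 4.
The sets B, C, D, E are pairwise disjoint, so any hitting set needs a separate item for each — at least 4. Hence 4 is optimal.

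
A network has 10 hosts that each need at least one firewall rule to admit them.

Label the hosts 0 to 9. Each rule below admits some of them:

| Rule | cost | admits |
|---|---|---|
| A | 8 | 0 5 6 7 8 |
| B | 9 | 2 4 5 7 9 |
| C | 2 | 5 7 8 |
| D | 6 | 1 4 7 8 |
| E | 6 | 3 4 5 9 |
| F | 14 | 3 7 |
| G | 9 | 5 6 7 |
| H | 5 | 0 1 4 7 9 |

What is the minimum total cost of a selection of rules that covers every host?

28

A, B, E, H together cover every host (A ∪ B ∪ E ∪ H = {0, 1, 2, 3, 4, 5, 6, 7, 8, 9}); total cost 8 + 9 + 6 + 5 = 28.
The greedy pick C, H, E, A, B costs 30; no covering selection beats 28.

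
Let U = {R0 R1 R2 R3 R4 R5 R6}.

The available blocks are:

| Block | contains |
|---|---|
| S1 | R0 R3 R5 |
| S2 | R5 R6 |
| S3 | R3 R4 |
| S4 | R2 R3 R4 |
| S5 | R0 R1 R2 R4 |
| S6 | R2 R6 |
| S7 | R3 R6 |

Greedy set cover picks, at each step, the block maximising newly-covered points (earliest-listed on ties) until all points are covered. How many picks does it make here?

3

Greedy: pick S5 (covers 4 new) → pick S1 (covers 2 new) → pick S2 (covers 1 new). Total picks: 3.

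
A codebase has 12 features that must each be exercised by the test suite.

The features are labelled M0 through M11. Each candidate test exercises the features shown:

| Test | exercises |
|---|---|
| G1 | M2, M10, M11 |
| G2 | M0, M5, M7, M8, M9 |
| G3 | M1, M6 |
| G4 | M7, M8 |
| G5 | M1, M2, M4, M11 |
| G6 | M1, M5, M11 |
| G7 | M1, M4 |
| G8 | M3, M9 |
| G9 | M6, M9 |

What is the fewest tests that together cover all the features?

G1 and G2 and G5 and G8 and G9 together: G1 ∪ G2 ∪ G5 ∪ G8 ∪ G9 = {M0, M1, M2, M3, M4, M5, M6, M7, M8, M9, M10, M11} — every feature is covered.
No 4 of the 9 tests cover everything (all 126 combinations miss at least one feature), so 5 is optimal.

5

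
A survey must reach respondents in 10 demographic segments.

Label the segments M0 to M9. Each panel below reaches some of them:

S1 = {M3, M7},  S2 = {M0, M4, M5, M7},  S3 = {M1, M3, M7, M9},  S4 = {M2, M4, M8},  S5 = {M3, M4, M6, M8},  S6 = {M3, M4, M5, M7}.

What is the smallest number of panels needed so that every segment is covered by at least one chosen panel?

S2 and S3 and S4 and S5 together: S2 ∪ S3 ∪ S4 ∪ S5 = {M0, M1, M2, M3, M4, M5, M6, M7, M8, M9} — every segment is covered.
No 3 of the 6 panels cover everything (all 20 combinations miss at least one segment), so 4 is optimal.

4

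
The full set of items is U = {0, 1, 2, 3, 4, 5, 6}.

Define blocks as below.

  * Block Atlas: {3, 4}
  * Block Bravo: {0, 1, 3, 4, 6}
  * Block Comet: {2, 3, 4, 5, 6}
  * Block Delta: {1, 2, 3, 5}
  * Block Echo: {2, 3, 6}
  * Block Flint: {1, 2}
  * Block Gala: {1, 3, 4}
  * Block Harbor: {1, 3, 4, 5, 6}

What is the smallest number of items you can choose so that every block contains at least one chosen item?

2

H = {1, 3} meets every block (each contains at least one member of H), and |H| = 2.
The blocks Atlas, Flint are pairwise disjoint, so any hitting set needs a separate item for each — at least 2. Hence 2 is optimal.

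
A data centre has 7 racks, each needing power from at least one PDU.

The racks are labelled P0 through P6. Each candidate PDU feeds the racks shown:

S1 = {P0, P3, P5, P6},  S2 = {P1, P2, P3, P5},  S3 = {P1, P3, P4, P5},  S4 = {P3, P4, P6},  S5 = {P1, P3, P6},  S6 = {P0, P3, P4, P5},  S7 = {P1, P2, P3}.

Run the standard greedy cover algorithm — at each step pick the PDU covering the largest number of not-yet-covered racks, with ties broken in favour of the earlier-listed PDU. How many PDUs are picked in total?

3

Greedy: pick S1 (covers 4 new) → pick S2 (covers 2 new) → pick S3 (covers 1 new). Total picks: 3.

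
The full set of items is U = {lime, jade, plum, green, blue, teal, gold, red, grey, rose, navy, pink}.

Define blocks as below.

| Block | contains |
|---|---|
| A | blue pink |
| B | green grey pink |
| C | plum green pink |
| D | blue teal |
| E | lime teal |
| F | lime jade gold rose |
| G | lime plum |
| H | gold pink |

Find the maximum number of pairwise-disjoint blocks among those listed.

3

B, D, G are pairwise disjoint (B={green,grey,pink}; D={blue,teal}; G={lime,plum}).
Every remaining block overlaps one of these, and no 4 of the listed blocks are pairwise disjoint, so 3 is the maximum.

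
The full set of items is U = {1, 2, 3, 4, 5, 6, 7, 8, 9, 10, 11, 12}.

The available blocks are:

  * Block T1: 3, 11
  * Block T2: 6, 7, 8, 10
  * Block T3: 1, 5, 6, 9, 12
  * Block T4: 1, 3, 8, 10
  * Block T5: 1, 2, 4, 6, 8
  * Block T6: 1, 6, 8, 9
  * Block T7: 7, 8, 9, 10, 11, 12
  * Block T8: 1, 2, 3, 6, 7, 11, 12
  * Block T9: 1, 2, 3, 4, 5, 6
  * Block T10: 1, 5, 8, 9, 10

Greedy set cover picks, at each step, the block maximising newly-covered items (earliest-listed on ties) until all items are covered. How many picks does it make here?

Greedy: pick T8 (covers 7 new) → pick T10 (covers 4 new) → pick T5 (covers 1 new). Total picks: 3.
(The true minimum cover uses only 2 blocks, so greedy is not optimal here.)

3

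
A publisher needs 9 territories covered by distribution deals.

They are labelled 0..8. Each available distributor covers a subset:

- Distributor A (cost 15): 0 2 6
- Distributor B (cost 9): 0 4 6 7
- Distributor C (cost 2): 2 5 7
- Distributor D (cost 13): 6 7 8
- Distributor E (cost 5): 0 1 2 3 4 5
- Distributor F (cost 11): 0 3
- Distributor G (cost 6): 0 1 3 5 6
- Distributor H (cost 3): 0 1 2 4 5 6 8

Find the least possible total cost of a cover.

C, E, H together cover every territory (C ∪ E ∪ H = {0, 1, 2, 3, 4, 5, 6, 7, 8}); total cost 2 + 5 + 3 = 10.
No covering selection has total cost below 10.

10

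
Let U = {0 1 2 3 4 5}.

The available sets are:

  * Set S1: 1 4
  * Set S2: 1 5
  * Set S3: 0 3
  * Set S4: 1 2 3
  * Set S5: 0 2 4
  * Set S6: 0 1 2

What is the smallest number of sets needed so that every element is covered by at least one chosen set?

S2, S4, and S5 cover everything between them: the union {0, 1, 2, 3, 4, 5} is all of U.
Only S2 contains 5, so S2 is forced; the remaining 4 elements need at least 2 more sets (each remaining set adds at most 3) — so at least 3 sets are needed, and 3 is optimal.

3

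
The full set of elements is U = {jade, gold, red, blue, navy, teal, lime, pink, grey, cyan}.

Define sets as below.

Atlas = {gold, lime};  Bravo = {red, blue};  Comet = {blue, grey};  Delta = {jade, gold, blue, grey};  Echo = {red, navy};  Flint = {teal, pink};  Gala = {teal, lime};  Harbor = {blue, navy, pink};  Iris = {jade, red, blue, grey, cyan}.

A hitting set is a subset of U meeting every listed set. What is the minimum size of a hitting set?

4

Take H = {blue, navy, lime, pink}. Each listed set contains at least one of these, so H is a hitting set of size 4.
The sets Atlas, Comet, Echo, Flint are pairwise disjoint, so any hitting set needs a separate element for each — at least 4. Hence 4 is optimal.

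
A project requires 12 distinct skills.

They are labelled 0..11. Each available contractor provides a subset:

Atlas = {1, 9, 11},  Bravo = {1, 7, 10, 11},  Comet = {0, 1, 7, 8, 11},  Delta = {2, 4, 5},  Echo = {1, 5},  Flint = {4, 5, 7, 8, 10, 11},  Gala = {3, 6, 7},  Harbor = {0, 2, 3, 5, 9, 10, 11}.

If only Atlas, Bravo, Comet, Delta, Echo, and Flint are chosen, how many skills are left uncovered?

2

Union of Atlas, Bravo, Comet, Delta, Echo, Flint = {0, 1, 2, 4, 5, 7, 8, 9, 10, 11}.
Not covered: 3, 6 — 2 skills.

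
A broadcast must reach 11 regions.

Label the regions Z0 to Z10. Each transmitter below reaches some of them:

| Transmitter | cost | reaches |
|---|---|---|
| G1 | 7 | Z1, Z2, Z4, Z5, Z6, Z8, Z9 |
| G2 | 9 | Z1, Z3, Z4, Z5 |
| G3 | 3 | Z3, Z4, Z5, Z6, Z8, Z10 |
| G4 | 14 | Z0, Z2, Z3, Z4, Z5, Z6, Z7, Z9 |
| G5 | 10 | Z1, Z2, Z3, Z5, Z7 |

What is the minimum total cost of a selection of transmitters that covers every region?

24

G1, G3, G4 together cover every region (G1 ∪ G3 ∪ G4 = {Z0, Z1, Z2, Z3, Z4, Z5, Z6, Z7, Z8, Z9, Z10}); total cost 7 + 3 + 14 = 24.
No covering selection has total cost below 24.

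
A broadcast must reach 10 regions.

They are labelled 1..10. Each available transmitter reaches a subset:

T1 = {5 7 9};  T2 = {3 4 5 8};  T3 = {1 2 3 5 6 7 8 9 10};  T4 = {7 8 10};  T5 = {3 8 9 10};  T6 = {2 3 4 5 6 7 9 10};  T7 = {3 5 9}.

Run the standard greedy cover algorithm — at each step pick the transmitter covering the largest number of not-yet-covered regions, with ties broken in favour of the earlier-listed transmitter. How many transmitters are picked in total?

Greedy: pick T3 (covers 9 new) → pick T2 (covers 1 new). Total picks: 2.

2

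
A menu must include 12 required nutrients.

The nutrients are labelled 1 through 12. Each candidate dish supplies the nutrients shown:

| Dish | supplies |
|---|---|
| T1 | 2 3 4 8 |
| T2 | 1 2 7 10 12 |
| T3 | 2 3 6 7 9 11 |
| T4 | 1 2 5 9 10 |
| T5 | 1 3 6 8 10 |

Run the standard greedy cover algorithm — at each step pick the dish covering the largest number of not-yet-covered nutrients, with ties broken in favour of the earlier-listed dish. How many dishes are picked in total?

4

Greedy: pick T3 (covers 6 new) → pick T2 (covers 3 new) → pick T1 (covers 2 new) → pick T4 (covers 1 new). Total picks: 4.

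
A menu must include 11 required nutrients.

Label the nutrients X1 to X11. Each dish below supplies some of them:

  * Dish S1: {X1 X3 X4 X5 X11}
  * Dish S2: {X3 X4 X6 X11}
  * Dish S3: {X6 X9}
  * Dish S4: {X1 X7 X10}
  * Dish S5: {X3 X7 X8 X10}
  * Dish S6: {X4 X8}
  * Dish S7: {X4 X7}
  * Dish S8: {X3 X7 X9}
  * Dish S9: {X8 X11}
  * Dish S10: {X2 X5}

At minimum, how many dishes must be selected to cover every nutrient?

4

Take {S1, S3, S5, S10}. Their union is {X1, X2, X3, X4, X5, X6, X7, X8, X9, X10, X11}, which is all 11 nutrients.
Only S10 contains X2, so S10 is forced; the remaining 9 nutrients need at least 3 more dishes (each remaining dish adds at most 4) — so at least 4 dishes are needed, and 4 is optimal.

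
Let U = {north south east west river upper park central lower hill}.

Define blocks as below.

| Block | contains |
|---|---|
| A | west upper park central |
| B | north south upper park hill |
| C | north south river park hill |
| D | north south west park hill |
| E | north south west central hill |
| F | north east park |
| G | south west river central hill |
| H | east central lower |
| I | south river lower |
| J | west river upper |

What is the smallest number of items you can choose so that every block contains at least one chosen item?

T = {west, park, lower} meets every block (each contains at least one member of T), and |T| = 3.
No choice of 2 items meets every block, so 3 is the minimum.

3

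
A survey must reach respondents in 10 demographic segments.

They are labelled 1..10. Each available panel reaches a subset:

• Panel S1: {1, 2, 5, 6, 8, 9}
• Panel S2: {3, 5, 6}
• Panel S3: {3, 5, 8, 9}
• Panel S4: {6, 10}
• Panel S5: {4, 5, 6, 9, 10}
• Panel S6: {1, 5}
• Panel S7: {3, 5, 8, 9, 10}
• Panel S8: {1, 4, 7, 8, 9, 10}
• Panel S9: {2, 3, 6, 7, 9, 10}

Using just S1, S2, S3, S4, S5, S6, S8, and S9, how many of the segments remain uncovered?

Union of S1, S2, S3, S4, S5, S6, S8, S9 = {1, 2, 3, 4, 5, 6, 7, 8, 9, 10} — that's every segment, so 0 are uncovered.

0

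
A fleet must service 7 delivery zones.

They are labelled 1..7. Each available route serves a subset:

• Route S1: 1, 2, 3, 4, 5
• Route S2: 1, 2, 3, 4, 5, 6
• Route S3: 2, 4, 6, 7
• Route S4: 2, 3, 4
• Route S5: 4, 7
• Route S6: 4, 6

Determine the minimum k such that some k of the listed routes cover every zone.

2

S2 and S5 together: S2 ∪ S5 = {1, 2, 3, 4, 5, 6, 7} — every zone is covered.
No single route has all 7 zones (the largest, S2, has 6), so 2 is optimal.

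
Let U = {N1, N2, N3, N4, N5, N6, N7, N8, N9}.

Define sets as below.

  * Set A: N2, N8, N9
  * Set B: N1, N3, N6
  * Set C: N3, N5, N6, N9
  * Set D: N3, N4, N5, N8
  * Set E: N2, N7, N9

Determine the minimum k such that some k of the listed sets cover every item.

B, D, and E cover everything between them: the union {N1, N2, N3, N4, N5, N6, N7, N8, N9} is all of U.
Each set has at most 4 items, and 2·4 = 8 < 9 — so at least 3 sets are needed, and 3 is optimal.

3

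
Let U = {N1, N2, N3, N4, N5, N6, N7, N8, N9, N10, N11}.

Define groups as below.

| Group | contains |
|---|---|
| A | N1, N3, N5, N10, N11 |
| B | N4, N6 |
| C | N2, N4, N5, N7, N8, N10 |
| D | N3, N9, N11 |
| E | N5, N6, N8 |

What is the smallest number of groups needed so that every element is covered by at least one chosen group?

Take {A, C, D, E}. Their union is {N1, N2, N3, N4, N5, N6, N7, N8, N9, N10, N11}, which is all 11 elements.
No 3 of the 5 groups cover everything (all 10 combinations miss at least one element), so 4 is optimal.

4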